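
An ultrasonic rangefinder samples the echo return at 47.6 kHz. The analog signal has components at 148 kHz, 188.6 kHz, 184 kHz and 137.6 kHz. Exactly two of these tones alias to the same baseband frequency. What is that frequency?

5.2 kHz

fs/2 = 23.8 kHz.
148 kHz mod fs = 5.2 kHz.
5.2 kHz ≤ fs/2 = 23.8 kHz, appears at 5.2 kHz.
188.6 kHz mod fs = 45.8 kHz.
45.8 kHz > fs/2 = 23.8 kHz, folds to fs − 45.8 kHz = 1.8 kHz.
184 kHz mod fs = 41.2 kHz.
41.2 kHz > fs/2 = 23.8 kHz, folds to fs − 41.2 kHz = 6.4 kHz.
137.6 kHz mod fs = 42.4 kHz.
42.4 kHz > fs/2 = 23.8 kHz, folds to fs − 42.4 kHz = 5.2 kHz.
137.6 kHz and 148 kHz both map to 5.2 kHz.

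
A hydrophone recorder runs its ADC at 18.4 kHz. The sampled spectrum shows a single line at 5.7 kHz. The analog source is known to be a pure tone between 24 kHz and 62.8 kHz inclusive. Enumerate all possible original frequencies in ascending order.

Frequencies that alias to 5.7 kHz are k·fs ± 5.7 kHz for integer k ≥ 0.
k=0: 5.7 kHz.
k=1: 12.7 kHz, 24.1 kHz.
k=2: 31.1 kHz, 42.5 kHz.
k=3: 49.5 kHz, 60.9 kHz.
k=4: 67.9 kHz, 79.3 kHz.
Within [24 kHz, 62.8 kHz]: 24.1 kHz, 31.1 kHz, 42.5 kHz, 49.5 kHz, 60.9 kHz.

24.1 kHz, 31.1 kHz, 42.5 kHz, 49.5 kHz, 60.9 kHz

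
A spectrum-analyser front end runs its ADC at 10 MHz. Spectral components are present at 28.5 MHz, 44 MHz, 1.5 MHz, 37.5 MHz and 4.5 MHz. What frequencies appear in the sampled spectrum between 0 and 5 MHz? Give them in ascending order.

fs/2 = 5 MHz.
28.5 MHz mod fs = 8.5 MHz.
8.5 MHz > fs/2 = 5 MHz, folds to fs − 8.5 MHz = 1.5 MHz.
44 MHz mod fs = 4 MHz.
4 MHz ≤ fs/2 = 5 MHz, appears at 4 MHz.
1.5 MHz ≤ fs/2 = 5 MHz, passes unchanged.
37.5 MHz mod fs = 7.5 MHz.
7.5 MHz > fs/2 = 5 MHz, folds to fs − 7.5 MHz = 2.5 MHz.
4.5 MHz ≤ fs/2 = 5 MHz, passes unchanged.
Distinct values: {1.5 MHz, 2.5 MHz, 4 MHz, 4.5 MHz}.

1.5 MHz, 2.5 MHz, 4 MHz, 4.5 MHz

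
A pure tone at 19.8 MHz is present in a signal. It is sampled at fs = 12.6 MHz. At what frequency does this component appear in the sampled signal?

19.8 MHz mod fs = 7.2 MHz.
7.2 MHz > fs/2 = 6.3 MHz, folds to fs − 7.2 MHz = 5.4 MHz.

5.4 MHz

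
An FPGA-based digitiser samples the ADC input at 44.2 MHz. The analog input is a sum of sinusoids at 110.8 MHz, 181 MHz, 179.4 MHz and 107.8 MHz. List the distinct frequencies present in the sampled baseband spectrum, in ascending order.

fs/2 = 22.1 MHz.
110.8 MHz mod fs = 22.4 MHz.
22.4 MHz > fs/2 = 22.1 MHz, folds to fs − 22.4 MHz = 21.8 MHz.
181 MHz mod fs = 4.2 MHz.
4.2 MHz ≤ fs/2 = 22.1 MHz, appears at 4.2 MHz.
179.4 MHz mod fs = 2.6 MHz.
2.6 MHz ≤ fs/2 = 22.1 MHz, appears at 2.6 MHz.
107.8 MHz mod fs = 19.4 MHz.
19.4 MHz ≤ fs/2 = 22.1 MHz, appears at 19.4 MHz.
Distinct values: {2.6 MHz, 4.2 MHz, 19.4 MHz, 21.8 MHz}.

2.6 MHz, 4.2 MHz, 19.4 MHz, 21.8 MHz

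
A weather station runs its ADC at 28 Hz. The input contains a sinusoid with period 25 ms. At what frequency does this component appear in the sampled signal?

12 Hz

T = 25 ms → f = 1/T = 40 Hz.
40 Hz mod fs = 12 Hz.
12 Hz ≤ fs/2 = 14 Hz, appears at 12 Hz.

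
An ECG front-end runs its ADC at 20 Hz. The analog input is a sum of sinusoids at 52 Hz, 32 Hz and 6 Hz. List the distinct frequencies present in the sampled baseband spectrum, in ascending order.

6 Hz, 8 Hz

fs/2 = 10 Hz.
52 Hz mod fs = 12 Hz.
12 Hz > fs/2 = 10 Hz, folds to fs − 12 Hz = 8 Hz.
32 Hz mod fs = 12 Hz.
12 Hz > fs/2 = 10 Hz, folds to fs − 12 Hz = 8 Hz.
6 Hz ≤ fs/2 = 10 Hz, passes unchanged.
Distinct values: {6 Hz, 8 Hz}.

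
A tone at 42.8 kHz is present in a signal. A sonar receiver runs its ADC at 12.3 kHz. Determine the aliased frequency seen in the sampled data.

5.9 kHz

42.8 kHz mod fs = 5.9 kHz.
5.9 kHz ≤ fs/2 = 6.15 kHz, appears at 5.9 kHz.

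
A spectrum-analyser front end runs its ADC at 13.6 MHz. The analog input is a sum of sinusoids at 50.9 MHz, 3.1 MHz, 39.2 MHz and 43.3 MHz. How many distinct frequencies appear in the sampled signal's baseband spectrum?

4

fs/2 = 6.8 MHz.
50.9 MHz mod fs = 10.1 MHz.
10.1 MHz > fs/2 = 6.8 MHz, folds to fs − 10.1 MHz = 3.5 MHz.
3.1 MHz ≤ fs/2 = 6.8 MHz, passes unchanged.
39.2 MHz mod fs = 12 MHz.
12 MHz > fs/2 = 6.8 MHz, folds to fs − 12 MHz = 1.6 MHz.
43.3 MHz mod fs = 2.5 MHz.
2.5 MHz ≤ fs/2 = 6.8 MHz, appears at 2.5 MHz.
Distinct values: {1.6 MHz, 2.5 MHz, 3.1 MHz, 3.5 MHz} → 4.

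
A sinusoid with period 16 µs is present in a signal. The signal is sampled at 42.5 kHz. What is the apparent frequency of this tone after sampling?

T = 16 µs → f = 1/T = 62.5 kHz.
62.5 kHz mod fs = 20 kHz.
20 kHz ≤ fs/2 = 21.25 kHz, appears at 20 kHz.

20 kHz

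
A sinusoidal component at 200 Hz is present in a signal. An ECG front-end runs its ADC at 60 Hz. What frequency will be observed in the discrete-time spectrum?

20 Hz

200 Hz mod fs = 20 Hz.
20 Hz ≤ fs/2 = 30 Hz, appears at 20 Hz.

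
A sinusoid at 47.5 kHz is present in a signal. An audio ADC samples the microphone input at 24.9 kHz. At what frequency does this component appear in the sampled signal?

2.3 kHz

47.5 kHz mod fs = 22.6 kHz.
22.6 kHz > fs/2 = 12.45 kHz, folds to fs − 22.6 kHz = 2.3 kHz.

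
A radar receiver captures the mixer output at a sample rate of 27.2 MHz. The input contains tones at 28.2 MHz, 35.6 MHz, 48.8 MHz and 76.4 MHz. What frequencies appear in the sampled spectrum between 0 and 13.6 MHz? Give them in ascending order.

fs/2 = 13.6 MHz.
28.2 MHz mod fs = 1 MHz.
1 MHz ≤ fs/2 = 13.6 MHz, appears at 1 MHz.
35.6 MHz mod fs = 8.4 MHz.
8.4 MHz ≤ fs/2 = 13.6 MHz, appears at 8.4 MHz.
48.8 MHz mod fs = 21.6 MHz.
21.6 MHz > fs/2 = 13.6 MHz, folds to fs − 21.6 MHz = 5.6 MHz.
76.4 MHz mod fs = 22 MHz.
22 MHz > fs/2 = 13.6 MHz, folds to fs − 22 MHz = 5.2 MHz.
Distinct values: {1 MHz, 5.2 MHz, 5.6 MHz, 8.4 MHz}.

1 MHz, 5.2 MHz, 5.6 MHz, 8.4 MHz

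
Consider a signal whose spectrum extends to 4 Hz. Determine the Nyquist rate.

Nyquist rate = 2 × 4 Hz = 8 Hz.

8 Hz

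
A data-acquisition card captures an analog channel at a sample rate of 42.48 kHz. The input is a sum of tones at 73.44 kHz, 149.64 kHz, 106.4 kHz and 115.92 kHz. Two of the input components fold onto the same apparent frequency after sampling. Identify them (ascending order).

fs/2 = 21.24 kHz.
73.44 kHz mod fs = 30.96 kHz.
30.96 kHz > fs/2 = 21.24 kHz, folds to fs − 30.96 kHz = 11.52 kHz.
149.64 kHz mod fs = 22.2 kHz.
22.2 kHz > fs/2 = 21.24 kHz, folds to fs − 22.2 kHz = 20.28 kHz.
106.4 kHz mod fs = 21.44 kHz.
21.44 kHz > fs/2 = 21.24 kHz, folds to fs − 21.44 kHz = 21.04 kHz.
115.92 kHz mod fs = 30.96 kHz.
30.96 kHz > fs/2 = 21.24 kHz, folds to fs − 30.96 kHz = 11.52 kHz.
73.44 kHz and 115.92 kHz both map to 11.52 kHz.

73.44 kHz, 115.92 kHz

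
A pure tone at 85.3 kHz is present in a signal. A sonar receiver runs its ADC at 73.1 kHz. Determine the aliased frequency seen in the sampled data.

85.3 kHz mod fs = 12.2 kHz.
12.2 kHz ≤ fs/2 = 36.55 kHz, appears at 12.2 kHz.

12.2 kHz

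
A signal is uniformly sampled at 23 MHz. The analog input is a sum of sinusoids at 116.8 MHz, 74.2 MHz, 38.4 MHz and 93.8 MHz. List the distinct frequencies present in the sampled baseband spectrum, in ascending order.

1.8 MHz, 5.2 MHz, 7.6 MHz

fs/2 = 11.5 MHz.
116.8 MHz mod fs = 1.8 MHz.
1.8 MHz ≤ fs/2 = 11.5 MHz, appears at 1.8 MHz.
74.2 MHz mod fs = 5.2 MHz.
5.2 MHz ≤ fs/2 = 11.5 MHz, appears at 5.2 MHz.
38.4 MHz mod fs = 15.4 MHz.
15.4 MHz > fs/2 = 11.5 MHz, folds to fs − 15.4 MHz = 7.6 MHz.
93.8 MHz mod fs = 1.8 MHz.
1.8 MHz ≤ fs/2 = 11.5 MHz, appears at 1.8 MHz.
Distinct values: {1.8 MHz, 5.2 MHz, 7.6 MHz}.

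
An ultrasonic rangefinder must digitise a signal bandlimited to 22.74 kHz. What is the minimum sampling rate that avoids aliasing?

Nyquist rate = 2 × 22.74 kHz = 45.48 kHz.

45.48 kHz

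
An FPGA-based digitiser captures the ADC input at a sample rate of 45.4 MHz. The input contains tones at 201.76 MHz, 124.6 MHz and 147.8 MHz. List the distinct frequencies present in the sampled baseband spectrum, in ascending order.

11.6 MHz, 20.16 MHz

fs/2 = 22.7 MHz.
201.76 MHz mod fs = 20.16 MHz.
20.16 MHz ≤ fs/2 = 22.7 MHz, appears at 20.16 MHz.
124.6 MHz mod fs = 33.8 MHz.
33.8 MHz > fs/2 = 22.7 MHz, folds to fs − 33.8 MHz = 11.6 MHz.
147.8 MHz mod fs = 11.6 MHz.
11.6 MHz ≤ fs/2 = 22.7 MHz, appears at 11.6 MHz.
Distinct values: {11.6 MHz, 20.16 MHz}.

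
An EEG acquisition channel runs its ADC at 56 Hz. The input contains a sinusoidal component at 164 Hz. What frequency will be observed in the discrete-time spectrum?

4 Hz

164 Hz mod fs = 52 Hz.
52 Hz > fs/2 = 28 Hz, folds to fs − 52 Hz = 4 Hz.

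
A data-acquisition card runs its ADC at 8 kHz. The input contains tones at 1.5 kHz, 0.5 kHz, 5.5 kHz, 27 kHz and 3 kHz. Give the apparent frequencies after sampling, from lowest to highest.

0.5 kHz, 1.5 kHz, 2.5 kHz, 3 kHz

fs/2 = 4 kHz.
1.5 kHz ≤ fs/2 = 4 kHz, passes unchanged.
0.5 kHz ≤ fs/2 = 4 kHz, passes unchanged.
5.5 kHz > fs/2 = 4 kHz, folds to fs − 5.5 kHz = 2.5 kHz.
27 kHz mod fs = 3 kHz.
3 kHz ≤ fs/2 = 4 kHz, appears at 3 kHz.
3 kHz ≤ fs/2 = 4 kHz, passes unchanged.
Distinct values: {0.5 kHz, 1.5 kHz, 2.5 kHz, 3 kHz}.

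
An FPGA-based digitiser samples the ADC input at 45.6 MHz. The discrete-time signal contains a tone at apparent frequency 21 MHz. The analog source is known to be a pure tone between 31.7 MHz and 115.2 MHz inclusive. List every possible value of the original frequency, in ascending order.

Frequencies that alias to 21 MHz are k·fs ± 21 MHz for integer k ≥ 0.
k=0: 21 MHz.
k=1: 24.6 MHz, 66.6 MHz.
k=2: 70.2 MHz, 112.2 MHz.
k=3: 115.8 MHz, 157.8 MHz.
Within [31.7 MHz, 115.2 MHz]: 66.6 MHz, 70.2 MHz, 112.2 MHz.

66.6 MHz, 70.2 MHz, 112.2 MHz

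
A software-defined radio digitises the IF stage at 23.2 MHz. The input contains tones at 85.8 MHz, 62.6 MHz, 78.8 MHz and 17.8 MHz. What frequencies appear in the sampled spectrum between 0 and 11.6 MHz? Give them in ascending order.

fs/2 = 11.6 MHz.
85.8 MHz mod fs = 16.2 MHz.
16.2 MHz > fs/2 = 11.6 MHz, folds to fs − 16.2 MHz = 7 MHz.
62.6 MHz mod fs = 16.2 MHz.
16.2 MHz > fs/2 = 11.6 MHz, folds to fs − 16.2 MHz = 7 MHz.
78.8 MHz mod fs = 9.2 MHz.
9.2 MHz ≤ fs/2 = 11.6 MHz, appears at 9.2 MHz.
17.8 MHz > fs/2 = 11.6 MHz, folds to fs − 17.8 MHz = 5.4 MHz.
Distinct values: {5.4 MHz, 7 MHz, 9.2 MHz}.

5.4 MHz, 7 MHz, 9.2 MHz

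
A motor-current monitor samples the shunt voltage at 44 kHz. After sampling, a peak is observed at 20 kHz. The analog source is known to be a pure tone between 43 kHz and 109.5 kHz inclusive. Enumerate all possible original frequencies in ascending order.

Frequencies that alias to 20 kHz are k·fs ± 20 kHz for integer k ≥ 0.
k=0: 20 kHz.
k=1: 24 kHz, 64 kHz.
k=2: 68 kHz, 108 kHz.
k=3: 112 kHz, 152 kHz.
Within [43 kHz, 109.5 kHz]: 64 kHz, 68 kHz, 108 kHz.

64 kHz, 68 kHz, 108 kHz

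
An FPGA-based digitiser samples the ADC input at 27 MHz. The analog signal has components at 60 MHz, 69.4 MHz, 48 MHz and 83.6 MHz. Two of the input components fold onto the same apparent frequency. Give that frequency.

fs/2 = 13.5 MHz.
60 MHz mod fs = 6 MHz.
6 MHz ≤ fs/2 = 13.5 MHz, appears at 6 MHz.
69.4 MHz mod fs = 15.4 MHz.
15.4 MHz > fs/2 = 13.5 MHz, folds to fs − 15.4 MHz = 11.6 MHz.
48 MHz mod fs = 21 MHz.
21 MHz > fs/2 = 13.5 MHz, folds to fs − 21 MHz = 6 MHz.
83.6 MHz mod fs = 2.6 MHz.
2.6 MHz ≤ fs/2 = 13.5 MHz, appears at 2.6 MHz.
48 MHz and 60 MHz both map to 6 MHz.

6 MHz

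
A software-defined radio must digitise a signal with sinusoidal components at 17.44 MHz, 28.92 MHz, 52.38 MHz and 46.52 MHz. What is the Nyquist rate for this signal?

104.76 MHz

Highest-frequency component: 52.38 MHz.
Nyquist rate = 2 × 52.38 MHz = 104.76 MHz.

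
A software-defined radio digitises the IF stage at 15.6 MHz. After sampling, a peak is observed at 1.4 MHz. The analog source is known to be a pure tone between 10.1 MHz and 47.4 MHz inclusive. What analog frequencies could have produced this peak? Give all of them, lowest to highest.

Frequencies that alias to 1.4 MHz are k·fs ± 1.4 MHz for integer k ≥ 0.
k=0: 1.4 MHz.
k=1: 14.2 MHz, 17 MHz.
k=2: 29.8 MHz, 32.6 MHz.
k=3: 45.4 MHz, 48.2 MHz.
k=4: 61 MHz, 63.8 MHz.
Within [10.1 MHz, 47.4 MHz]: 14.2 MHz, 17 MHz, 29.8 MHz, 32.6 MHz, 45.4 MHz.

14.2 MHz, 17 MHz, 29.8 MHz, 32.6 MHz, 45.4 MHz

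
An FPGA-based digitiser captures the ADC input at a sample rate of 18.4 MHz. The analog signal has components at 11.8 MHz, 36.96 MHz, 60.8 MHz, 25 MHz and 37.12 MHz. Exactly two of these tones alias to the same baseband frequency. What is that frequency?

fs/2 = 9.2 MHz.
11.8 MHz > fs/2 = 9.2 MHz, folds to fs − 11.8 MHz = 6.6 MHz.
36.96 MHz mod fs = 0.16 MHz.
0.16 MHz ≤ fs/2 = 9.2 MHz, appears at 0.16 MHz.
60.8 MHz mod fs = 5.6 MHz.
5.6 MHz ≤ fs/2 = 9.2 MHz, appears at 5.6 MHz.
25 MHz mod fs = 6.6 MHz.
6.6 MHz ≤ fs/2 = 9.2 MHz, appears at 6.6 MHz.
37.12 MHz mod fs = 0.32 MHz.
0.32 MHz ≤ fs/2 = 9.2 MHz, appears at 0.32 MHz.
11.8 MHz and 25 MHz both map to 6.6 MHz.

6.6 MHz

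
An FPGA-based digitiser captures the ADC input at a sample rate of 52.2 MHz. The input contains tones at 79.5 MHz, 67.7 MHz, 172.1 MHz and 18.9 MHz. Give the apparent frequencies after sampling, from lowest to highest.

fs/2 = 26.1 MHz.
79.5 MHz mod fs = 27.3 MHz.
27.3 MHz > fs/2 = 26.1 MHz, folds to fs − 27.3 MHz = 24.9 MHz.
67.7 MHz mod fs = 15.5 MHz.
15.5 MHz ≤ fs/2 = 26.1 MHz, appears at 15.5 MHz.
172.1 MHz mod fs = 15.5 MHz.
15.5 MHz ≤ fs/2 = 26.1 MHz, appears at 15.5 MHz.
18.9 MHz ≤ fs/2 = 26.1 MHz, passes unchanged.
Distinct values: {15.5 MHz, 18.9 MHz, 24.9 MHz}.

15.5 MHz, 18.9 MHz, 24.9 MHz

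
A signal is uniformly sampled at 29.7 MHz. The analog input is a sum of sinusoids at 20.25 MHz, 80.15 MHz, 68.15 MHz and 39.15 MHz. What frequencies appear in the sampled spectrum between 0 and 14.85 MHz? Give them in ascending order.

fs/2 = 14.85 MHz.
20.25 MHz > fs/2 = 14.85 MHz, folds to fs − 20.25 MHz = 9.45 MHz.
80.15 MHz mod fs = 20.75 MHz.
20.75 MHz > fs/2 = 14.85 MHz, folds to fs − 20.75 MHz = 8.95 MHz.
68.15 MHz mod fs = 8.75 MHz.
8.75 MHz ≤ fs/2 = 14.85 MHz, appears at 8.75 MHz.
39.15 MHz mod fs = 9.45 MHz.
9.45 MHz ≤ fs/2 = 14.85 MHz, appears at 9.45 MHz.
Distinct values: {8.75 MHz, 8.95 MHz, 9.45 MHz}.

8.75 MHz, 8.95 MHz, 9.45 MHz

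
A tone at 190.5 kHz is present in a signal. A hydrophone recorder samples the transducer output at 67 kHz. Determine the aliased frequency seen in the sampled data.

190.5 kHz mod fs = 56.5 kHz.
56.5 kHz > fs/2 = 33.5 kHz, folds to fs − 56.5 kHz = 10.5 kHz.

10.5 kHz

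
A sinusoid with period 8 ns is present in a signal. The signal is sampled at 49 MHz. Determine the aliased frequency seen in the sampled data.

22 MHz

T = 8 ns → f = 1/T = 125 MHz.
125 MHz mod fs = 27 MHz.
27 MHz > fs/2 = 24.5 MHz, folds to fs − 27 MHz = 22 MHz.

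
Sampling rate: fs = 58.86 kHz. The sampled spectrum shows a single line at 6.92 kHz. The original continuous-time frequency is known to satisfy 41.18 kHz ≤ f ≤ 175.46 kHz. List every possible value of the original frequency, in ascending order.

51.94 kHz, 65.78 kHz, 110.8 kHz, 124.64 kHz, 169.66 kHz

Frequencies that alias to 6.92 kHz are k·fs ± 6.92 kHz for integer k ≥ 0.
k=0: 6.92 kHz.
k=1: 51.94 kHz, 65.78 kHz.
k=2: 110.8 kHz, 124.64 kHz.
k=3: 169.66 kHz, 183.5 kHz.
k=4: 228.52 kHz, 242.36 kHz.
Within [41.18 kHz, 175.46 kHz]: 51.94 kHz, 65.78 kHz, 110.8 kHz, 124.64 kHz, 169.66 kHz.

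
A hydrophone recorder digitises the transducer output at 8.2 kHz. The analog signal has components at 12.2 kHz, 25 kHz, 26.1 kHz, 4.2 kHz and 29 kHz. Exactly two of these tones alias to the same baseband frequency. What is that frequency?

fs/2 = 4.1 kHz.
12.2 kHz mod fs = 4 kHz.
4 kHz ≤ fs/2 = 4.1 kHz, appears at 4 kHz.
25 kHz mod fs = 0.4 kHz.
0.4 kHz ≤ fs/2 = 4.1 kHz, appears at 0.4 kHz.
26.1 kHz mod fs = 1.5 kHz.
1.5 kHz ≤ fs/2 = 4.1 kHz, appears at 1.5 kHz.
4.2 kHz > fs/2 = 4.1 kHz, folds to fs − 4.2 kHz = 4 kHz.
29 kHz mod fs = 4.4 kHz.
4.4 kHz > fs/2 = 4.1 kHz, folds to fs − 4.4 kHz = 3.8 kHz.
4.2 kHz and 12.2 kHz both map to 4 kHz.

4 kHz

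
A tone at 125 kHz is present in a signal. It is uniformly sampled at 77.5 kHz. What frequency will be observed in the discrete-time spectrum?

125 kHz mod fs = 47.5 kHz.
47.5 kHz > fs/2 = 38.75 kHz, folds to fs − 47.5 kHz = 30 kHz.

30 kHz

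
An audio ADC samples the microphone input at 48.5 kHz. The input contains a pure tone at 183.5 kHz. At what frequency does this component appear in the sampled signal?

10.5 kHz

183.5 kHz mod fs = 38 kHz.
38 kHz > fs/2 = 24.25 kHz, folds to fs − 38 kHz = 10.5 kHz.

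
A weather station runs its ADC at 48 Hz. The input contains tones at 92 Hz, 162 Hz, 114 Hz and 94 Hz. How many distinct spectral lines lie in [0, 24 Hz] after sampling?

fs/2 = 24 Hz.
92 Hz mod fs = 44 Hz.
44 Hz > fs/2 = 24 Hz, folds to fs − 44 Hz = 4 Hz.
162 Hz mod fs = 18 Hz.
18 Hz ≤ fs/2 = 24 Hz, appears at 18 Hz.
114 Hz mod fs = 18 Hz.
18 Hz ≤ fs/2 = 24 Hz, appears at 18 Hz.
94 Hz mod fs = 46 Hz.
46 Hz > fs/2 = 24 Hz, folds to fs − 46 Hz = 2 Hz.
Distinct values: {2 Hz, 4 Hz, 18 Hz} → 3.

3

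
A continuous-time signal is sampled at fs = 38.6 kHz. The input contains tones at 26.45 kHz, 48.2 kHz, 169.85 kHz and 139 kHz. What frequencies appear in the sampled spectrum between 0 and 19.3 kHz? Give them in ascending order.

fs/2 = 19.3 kHz.
26.45 kHz > fs/2 = 19.3 kHz, folds to fs − 26.45 kHz = 12.15 kHz.
48.2 kHz mod fs = 9.6 kHz.
9.6 kHz ≤ fs/2 = 19.3 kHz, appears at 9.6 kHz.
169.85 kHz mod fs = 15.45 kHz.
15.45 kHz ≤ fs/2 = 19.3 kHz, appears at 15.45 kHz.
139 kHz mod fs = 23.2 kHz.
23.2 kHz > fs/2 = 19.3 kHz, folds to fs − 23.2 kHz = 15.4 kHz.
Distinct values: {9.6 kHz, 12.15 kHz, 15.4 kHz, 15.45 kHz}.

9.6 kHz, 12.15 kHz, 15.4 kHz, 15.45 kHz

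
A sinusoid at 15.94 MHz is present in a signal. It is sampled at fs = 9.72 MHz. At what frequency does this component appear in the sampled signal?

15.94 MHz mod fs = 6.22 MHz.
6.22 MHz > fs/2 = 4.86 MHz, folds to fs − 6.22 MHz = 3.5 MHz.

3.5 MHz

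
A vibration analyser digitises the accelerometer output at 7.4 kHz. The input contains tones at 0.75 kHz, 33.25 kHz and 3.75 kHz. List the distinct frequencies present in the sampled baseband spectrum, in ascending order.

fs/2 = 3.7 kHz.
0.75 kHz ≤ fs/2 = 3.7 kHz, passes unchanged.
33.25 kHz mod fs = 3.65 kHz.
3.65 kHz ≤ fs/2 = 3.7 kHz, appears at 3.65 kHz.
3.75 kHz > fs/2 = 3.7 kHz, folds to fs − 3.75 kHz = 3.65 kHz.
Distinct values: {0.75 kHz, 3.65 kHz}.

0.75 kHz, 3.65 kHz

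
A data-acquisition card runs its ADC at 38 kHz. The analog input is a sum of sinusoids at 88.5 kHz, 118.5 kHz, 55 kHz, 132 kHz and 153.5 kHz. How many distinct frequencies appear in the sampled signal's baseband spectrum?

fs/2 = 19 kHz.
88.5 kHz mod fs = 12.5 kHz.
12.5 kHz ≤ fs/2 = 19 kHz, appears at 12.5 kHz.
118.5 kHz mod fs = 4.5 kHz.
4.5 kHz ≤ fs/2 = 19 kHz, appears at 4.5 kHz.
55 kHz mod fs = 17 kHz.
17 kHz ≤ fs/2 = 19 kHz, appears at 17 kHz.
132 kHz mod fs = 18 kHz.
18 kHz ≤ fs/2 = 19 kHz, appears at 18 kHz.
153.5 kHz mod fs = 1.5 kHz.
1.5 kHz ≤ fs/2 = 19 kHz, appears at 1.5 kHz.
Distinct values: {1.5 kHz, 4.5 kHz, 12.5 kHz, 17 kHz, 18 kHz} → 5.

5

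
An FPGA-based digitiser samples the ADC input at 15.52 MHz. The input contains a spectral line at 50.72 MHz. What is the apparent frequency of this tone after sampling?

4.16 MHz

50.72 MHz mod fs = 4.16 MHz.
4.16 MHz ≤ fs/2 = 7.76 MHz, appears at 4.16 MHz.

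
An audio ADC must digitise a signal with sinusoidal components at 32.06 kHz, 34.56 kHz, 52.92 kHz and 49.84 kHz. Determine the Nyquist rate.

105.84 kHz

Highest-frequency component: 52.92 kHz.
Nyquist rate = 2 × 52.92 kHz = 105.84 kHz.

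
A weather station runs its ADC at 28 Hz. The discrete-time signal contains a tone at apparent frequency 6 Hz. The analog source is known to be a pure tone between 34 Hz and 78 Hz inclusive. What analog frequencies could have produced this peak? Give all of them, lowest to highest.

34 Hz, 50 Hz, 62 Hz, 78 Hz

Frequencies that alias to 6 Hz are k·fs ± 6 Hz for integer k ≥ 0.
k=0: 6 Hz.
k=1: 22 Hz, 34 Hz.
k=2: 50 Hz, 62 Hz.
k=3: 78 Hz, 90 Hz.
k=4: 106 Hz, 118 Hz.
Within [34 Hz, 78 Hz]: 34 Hz, 50 Hz, 62 Hz, 78 Hz.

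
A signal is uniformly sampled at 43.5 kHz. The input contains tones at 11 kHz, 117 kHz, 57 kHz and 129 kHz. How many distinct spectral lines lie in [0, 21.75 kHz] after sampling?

fs/2 = 21.75 kHz.
11 kHz ≤ fs/2 = 21.75 kHz, passes unchanged.
117 kHz mod fs = 30 kHz.
30 kHz > fs/2 = 21.75 kHz, folds to fs − 30 kHz = 13.5 kHz.
57 kHz mod fs = 13.5 kHz.
13.5 kHz ≤ fs/2 = 21.75 kHz, appears at 13.5 kHz.
129 kHz mod fs = 42 kHz.
42 kHz > fs/2 = 21.75 kHz, folds to fs − 42 kHz = 1.5 kHz.
Distinct values: {1.5 kHz, 11 kHz, 13.5 kHz} → 3.

3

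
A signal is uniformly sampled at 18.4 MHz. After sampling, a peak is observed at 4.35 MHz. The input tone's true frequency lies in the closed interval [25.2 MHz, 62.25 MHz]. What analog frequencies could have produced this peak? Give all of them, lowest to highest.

Frequencies that alias to 4.35 MHz are k·fs ± 4.35 MHz for integer k ≥ 0.
k=0: 4.35 MHz.
k=1: 14.05 MHz, 22.75 MHz.
k=2: 32.45 MHz, 41.15 MHz.
k=3: 50.85 MHz, 59.55 MHz.
k=4: 69.25 MHz, 77.95 MHz.
Within [25.2 MHz, 62.25 MHz]: 32.45 MHz, 41.15 MHz, 50.85 MHz, 59.55 MHz.

32.45 MHz, 41.15 MHz, 50.85 MHz, 59.55 MHz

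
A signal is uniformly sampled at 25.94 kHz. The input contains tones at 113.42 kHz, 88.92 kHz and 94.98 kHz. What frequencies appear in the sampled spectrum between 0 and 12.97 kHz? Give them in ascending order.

fs/2 = 12.97 kHz.
113.42 kHz mod fs = 9.66 kHz.
9.66 kHz ≤ fs/2 = 12.97 kHz, appears at 9.66 kHz.
88.92 kHz mod fs = 11.1 kHz.
11.1 kHz ≤ fs/2 = 12.97 kHz, appears at 11.1 kHz.
94.98 kHz mod fs = 17.16 kHz.
17.16 kHz > fs/2 = 12.97 kHz, folds to fs − 17.16 kHz = 8.78 kHz.
Distinct values: {8.78 kHz, 9.66 kHz, 11.1 kHz}.

8.78 kHz, 9.66 kHz, 11.1 kHz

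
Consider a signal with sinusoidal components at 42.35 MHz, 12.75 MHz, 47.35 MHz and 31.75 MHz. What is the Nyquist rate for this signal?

94.7 MHz

Highest-frequency component: 47.35 MHz.
Nyquist rate = 2 × 47.35 MHz = 94.7 MHz.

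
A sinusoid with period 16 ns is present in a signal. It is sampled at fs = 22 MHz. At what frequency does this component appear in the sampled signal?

T = 16 ns → f = 1/T = 62.5 MHz.
62.5 MHz mod fs = 18.5 MHz.
18.5 MHz > fs/2 = 11 MHz, folds to fs − 18.5 MHz = 3.5 MHz.

3.5 MHz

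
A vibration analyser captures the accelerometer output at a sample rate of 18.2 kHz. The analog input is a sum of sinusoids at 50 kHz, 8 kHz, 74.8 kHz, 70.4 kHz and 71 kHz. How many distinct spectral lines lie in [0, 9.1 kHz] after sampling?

5

fs/2 = 9.1 kHz.
50 kHz mod fs = 13.6 kHz.
13.6 kHz > fs/2 = 9.1 kHz, folds to fs − 13.6 kHz = 4.6 kHz.
8 kHz ≤ fs/2 = 9.1 kHz, passes unchanged.
74.8 kHz mod fs = 2 kHz.
2 kHz ≤ fs/2 = 9.1 kHz, appears at 2 kHz.
70.4 kHz mod fs = 15.8 kHz.
15.8 kHz > fs/2 = 9.1 kHz, folds to fs − 15.8 kHz = 2.4 kHz.
71 kHz mod fs = 16.4 kHz.
16.4 kHz > fs/2 = 9.1 kHz, folds to fs − 16.4 kHz = 1.8 kHz.
Distinct values: {1.8 kHz, 2 kHz, 2.4 kHz, 4.6 kHz, 8 kHz} → 5.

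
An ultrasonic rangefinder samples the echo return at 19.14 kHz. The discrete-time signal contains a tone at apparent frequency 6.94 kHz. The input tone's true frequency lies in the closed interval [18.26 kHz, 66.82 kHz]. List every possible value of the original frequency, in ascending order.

Frequencies that alias to 6.94 kHz are k·fs ± 6.94 kHz for integer k ≥ 0.
k=0: 6.94 kHz.
k=1: 12.2 kHz, 26.08 kHz.
k=2: 31.34 kHz, 45.22 kHz.
k=3: 50.48 kHz, 64.36 kHz.
k=4: 69.62 kHz, 83.5 kHz.
Within [18.26 kHz, 66.82 kHz]: 26.08 kHz, 31.34 kHz, 45.22 kHz, 50.48 kHz, 64.36 kHz.

26.08 kHz, 31.34 kHz, 45.22 kHz, 50.48 kHz, 64.36 kHz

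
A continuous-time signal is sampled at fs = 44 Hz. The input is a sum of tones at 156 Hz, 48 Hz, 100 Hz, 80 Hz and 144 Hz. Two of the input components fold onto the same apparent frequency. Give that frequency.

12 Hz

fs/2 = 22 Hz.
156 Hz mod fs = 24 Hz.
24 Hz > fs/2 = 22 Hz, folds to fs − 24 Hz = 20 Hz.
48 Hz mod fs = 4 Hz.
4 Hz ≤ fs/2 = 22 Hz, appears at 4 Hz.
100 Hz mod fs = 12 Hz.
12 Hz ≤ fs/2 = 22 Hz, appears at 12 Hz.
80 Hz mod fs = 36 Hz.
36 Hz > fs/2 = 22 Hz, folds to fs − 36 Hz = 8 Hz.
144 Hz mod fs = 12 Hz.
12 Hz ≤ fs/2 = 22 Hz, appears at 12 Hz.
100 Hz and 144 Hz both map to 12 Hz.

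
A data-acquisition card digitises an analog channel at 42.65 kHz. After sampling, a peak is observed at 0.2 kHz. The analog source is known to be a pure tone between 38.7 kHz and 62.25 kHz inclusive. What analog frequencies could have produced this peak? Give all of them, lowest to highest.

Frequencies that alias to 0.2 kHz are k·fs ± 0.2 kHz for integer k ≥ 0.
k=0: 0.2 kHz.
k=1: 42.45 kHz, 42.85 kHz.
k=2: 85.1 kHz, 85.5 kHz.
Within [38.7 kHz, 62.25 kHz]: 42.45 kHz, 42.85 kHz.

42.45 kHz, 42.85 kHz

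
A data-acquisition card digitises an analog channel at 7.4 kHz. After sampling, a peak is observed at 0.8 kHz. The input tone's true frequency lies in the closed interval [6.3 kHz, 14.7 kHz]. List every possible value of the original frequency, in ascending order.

Frequencies that alias to 0.8 kHz are k·fs ± 0.8 kHz for integer k ≥ 0.
k=0: 0.8 kHz.
k=1: 6.6 kHz, 8.2 kHz.
k=2: 14 kHz, 15.6 kHz.
k=3: 21.4 kHz, 23 kHz.
Within [6.3 kHz, 14.7 kHz]: 6.6 kHz, 8.2 kHz, 14 kHz.

6.6 kHz, 8.2 kHz, 14 kHz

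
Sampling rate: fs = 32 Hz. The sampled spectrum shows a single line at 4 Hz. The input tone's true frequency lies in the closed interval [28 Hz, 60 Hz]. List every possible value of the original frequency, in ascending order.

Frequencies that alias to 4 Hz are k·fs ± 4 Hz for integer k ≥ 0.
k=0: 4 Hz.
k=1: 28 Hz, 36 Hz.
k=2: 60 Hz, 68 Hz.
k=3: 92 Hz, 100 Hz.
Within [28 Hz, 60 Hz]: 28 Hz, 36 Hz, 60 Hz.

28 Hz, 36 Hz, 60 Hz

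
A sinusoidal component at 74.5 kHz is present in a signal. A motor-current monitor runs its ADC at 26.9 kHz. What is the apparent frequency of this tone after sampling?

74.5 kHz mod fs = 20.7 kHz.
20.7 kHz > fs/2 = 13.45 kHz, folds to fs − 20.7 kHz = 6.2 kHz.

6.2 kHz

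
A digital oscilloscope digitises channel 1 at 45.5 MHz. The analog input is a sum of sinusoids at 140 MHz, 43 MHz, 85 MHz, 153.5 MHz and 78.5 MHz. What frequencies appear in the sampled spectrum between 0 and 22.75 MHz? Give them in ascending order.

fs/2 = 22.75 MHz.
140 MHz mod fs = 3.5 MHz.
3.5 MHz ≤ fs/2 = 22.75 MHz, appears at 3.5 MHz.
43 MHz > fs/2 = 22.75 MHz, folds to fs − 43 MHz = 2.5 MHz.
85 MHz mod fs = 39.5 MHz.
39.5 MHz > fs/2 = 22.75 MHz, folds to fs − 39.5 MHz = 6 MHz.
153.5 MHz mod fs = 17 MHz.
17 MHz ≤ fs/2 = 22.75 MHz, appears at 17 MHz.
78.5 MHz mod fs = 33 MHz.
33 MHz > fs/2 = 22.75 MHz, folds to fs − 33 MHz = 12.5 MHz.
Distinct values: {2.5 MHz, 3.5 MHz, 6 MHz, 12.5 MHz, 17 MHz}.

2.5 MHz, 3.5 MHz, 6 MHz, 12.5 MHz, 17 MHz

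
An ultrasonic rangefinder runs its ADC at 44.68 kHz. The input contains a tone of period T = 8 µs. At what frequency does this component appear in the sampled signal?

T = 8 µs → f = 1/T = 125 kHz.
125 kHz mod fs = 35.64 kHz.
35.64 kHz > fs/2 = 22.34 kHz, folds to fs − 35.64 kHz = 9.04 kHz.

9.04 kHz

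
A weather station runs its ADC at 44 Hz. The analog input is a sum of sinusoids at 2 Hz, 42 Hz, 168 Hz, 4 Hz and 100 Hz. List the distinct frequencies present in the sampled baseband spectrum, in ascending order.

2 Hz, 4 Hz, 8 Hz, 12 Hz

fs/2 = 22 Hz.
2 Hz ≤ fs/2 = 22 Hz, passes unchanged.
42 Hz > fs/2 = 22 Hz, folds to fs − 42 Hz = 2 Hz.
168 Hz mod fs = 36 Hz.
36 Hz > fs/2 = 22 Hz, folds to fs − 36 Hz = 8 Hz.
4 Hz ≤ fs/2 = 22 Hz, passes unchanged.
100 Hz mod fs = 12 Hz.
12 Hz ≤ fs/2 = 22 Hz, appears at 12 Hz.
Distinct values: {2 Hz, 4 Hz, 8 Hz, 12 Hz}.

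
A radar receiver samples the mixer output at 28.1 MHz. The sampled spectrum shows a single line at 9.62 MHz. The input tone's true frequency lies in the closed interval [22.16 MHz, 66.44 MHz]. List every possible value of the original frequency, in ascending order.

Frequencies that alias to 9.62 MHz are k·fs ± 9.62 MHz for integer k ≥ 0.
k=0: 9.62 MHz.
k=1: 18.48 MHz, 37.72 MHz.
k=2: 46.58 MHz, 65.82 MHz.
k=3: 74.68 MHz, 93.92 MHz.
Within [22.16 MHz, 66.44 MHz]: 37.72 MHz, 46.58 MHz, 65.82 MHz.

37.72 MHz, 46.58 MHz, 65.82 MHz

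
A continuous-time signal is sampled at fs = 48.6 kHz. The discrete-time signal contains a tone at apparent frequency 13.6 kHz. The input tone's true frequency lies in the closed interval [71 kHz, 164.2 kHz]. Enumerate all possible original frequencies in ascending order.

83.6 kHz, 110.8 kHz, 132.2 kHz, 159.4 kHz

Frequencies that alias to 13.6 kHz are k·fs ± 13.6 kHz for integer k ≥ 0.
k=0: 13.6 kHz.
k=1: 35 kHz, 62.2 kHz.
k=2: 83.6 kHz, 110.8 kHz.
k=3: 132.2 kHz, 159.4 kHz.
k=4: 180.8 kHz, 208 kHz.
Within [71 kHz, 164.2 kHz]: 83.6 kHz, 110.8 kHz, 132.2 kHz, 159.4 kHz.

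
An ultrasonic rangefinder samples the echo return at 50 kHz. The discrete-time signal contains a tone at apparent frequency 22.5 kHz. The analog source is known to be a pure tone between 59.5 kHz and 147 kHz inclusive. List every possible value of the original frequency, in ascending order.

Frequencies that alias to 22.5 kHz are k·fs ± 22.5 kHz for integer k ≥ 0.
k=0: 22.5 kHz.
k=1: 27.5 kHz, 72.5 kHz.
k=2: 77.5 kHz, 122.5 kHz.
k=3: 127.5 kHz, 172.5 kHz.
k=4: 177.5 kHz, 222.5 kHz.
Within [59.5 kHz, 147 kHz]: 72.5 kHz, 77.5 kHz, 122.5 kHz, 127.5 kHz.

72.5 kHz, 77.5 kHz, 122.5 kHz, 127.5 kHz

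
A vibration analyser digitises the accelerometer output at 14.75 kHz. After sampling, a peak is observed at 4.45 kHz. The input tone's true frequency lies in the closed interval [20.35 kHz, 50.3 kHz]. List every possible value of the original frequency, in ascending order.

Frequencies that alias to 4.45 kHz are k·fs ± 4.45 kHz for integer k ≥ 0.
k=0: 4.45 kHz.
k=1: 10.3 kHz, 19.2 kHz.
k=2: 25.05 kHz, 33.95 kHz.
k=3: 39.8 kHz, 48.7 kHz.
k=4: 54.55 kHz, 63.45 kHz.
Within [20.35 kHz, 50.3 kHz]: 25.05 kHz, 33.95 kHz, 39.8 kHz, 48.7 kHz.

25.05 kHz, 33.95 kHz, 39.8 kHz, 48.7 kHz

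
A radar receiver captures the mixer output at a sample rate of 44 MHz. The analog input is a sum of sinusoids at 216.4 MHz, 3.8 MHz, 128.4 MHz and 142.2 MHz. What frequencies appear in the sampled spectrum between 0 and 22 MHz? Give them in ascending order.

3.6 MHz, 3.8 MHz, 10.2 MHz

fs/2 = 22 MHz.
216.4 MHz mod fs = 40.4 MHz.
40.4 MHz > fs/2 = 22 MHz, folds to fs − 40.4 MHz = 3.6 MHz.
3.8 MHz ≤ fs/2 = 22 MHz, passes unchanged.
128.4 MHz mod fs = 40.4 MHz.
40.4 MHz > fs/2 = 22 MHz, folds to fs − 40.4 MHz = 3.6 MHz.
142.2 MHz mod fs = 10.2 MHz.
10.2 MHz ≤ fs/2 = 22 MHz, appears at 10.2 MHz.
Distinct values: {3.6 MHz, 3.8 MHz, 10.2 MHz}.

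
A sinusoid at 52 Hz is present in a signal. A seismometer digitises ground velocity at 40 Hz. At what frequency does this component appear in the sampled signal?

12 Hz

52 Hz mod fs = 12 Hz.
12 Hz ≤ fs/2 = 20 Hz, appears at 12 Hz.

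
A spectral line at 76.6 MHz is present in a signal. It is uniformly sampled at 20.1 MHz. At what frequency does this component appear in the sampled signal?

3.8 MHz

76.6 MHz mod fs = 16.3 MHz.
16.3 MHz > fs/2 = 10.05 MHz, folds to fs − 16.3 MHz = 3.8 MHz.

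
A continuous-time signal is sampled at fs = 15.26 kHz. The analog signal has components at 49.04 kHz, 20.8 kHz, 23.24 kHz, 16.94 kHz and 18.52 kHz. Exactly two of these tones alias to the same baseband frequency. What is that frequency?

3.26 kHz

fs/2 = 7.63 kHz.
49.04 kHz mod fs = 3.26 kHz.
3.26 kHz ≤ fs/2 = 7.63 kHz, appears at 3.26 kHz.
20.8 kHz mod fs = 5.54 kHz.
5.54 kHz ≤ fs/2 = 7.63 kHz, appears at 5.54 kHz.
23.24 kHz mod fs = 7.98 kHz.
7.98 kHz > fs/2 = 7.63 kHz, folds to fs − 7.98 kHz = 7.28 kHz.
16.94 kHz mod fs = 1.68 kHz.
1.68 kHz ≤ fs/2 = 7.63 kHz, appears at 1.68 kHz.
18.52 kHz mod fs = 3.26 kHz.
3.26 kHz ≤ fs/2 = 7.63 kHz, appears at 3.26 kHz.
18.52 kHz and 49.04 kHz both map to 3.26 kHz.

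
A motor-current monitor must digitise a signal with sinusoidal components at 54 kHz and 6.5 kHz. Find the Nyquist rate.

Highest-frequency component: 54 kHz.
Nyquist rate = 2 × 54 kHz = 108 kHz.

108 kHz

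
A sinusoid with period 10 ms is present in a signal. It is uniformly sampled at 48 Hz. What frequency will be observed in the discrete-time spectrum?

T = 10 ms → f = 1/T = 100 Hz.
100 Hz mod fs = 4 Hz.
4 Hz ≤ fs/2 = 24 Hz, appears at 4 Hz.

4 Hz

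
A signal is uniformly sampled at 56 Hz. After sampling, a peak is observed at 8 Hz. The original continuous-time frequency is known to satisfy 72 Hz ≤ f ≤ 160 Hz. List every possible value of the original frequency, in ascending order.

104 Hz, 120 Hz, 160 Hz

Frequencies that alias to 8 Hz are k·fs ± 8 Hz for integer k ≥ 0.
k=0: 8 Hz.
k=1: 48 Hz, 64 Hz.
k=2: 104 Hz, 120 Hz.
k=3: 160 Hz, 176 Hz.
k=4: 216 Hz, 232 Hz.
Within [72 Hz, 160 Hz]: 104 Hz, 120 Hz, 160 Hz.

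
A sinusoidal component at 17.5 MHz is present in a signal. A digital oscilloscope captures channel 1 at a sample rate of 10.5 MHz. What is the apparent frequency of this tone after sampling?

17.5 MHz mod fs = 7 MHz.
7 MHz > fs/2 = 5.25 MHz, folds to fs − 7 MHz = 3.5 MHz.

3.5 MHz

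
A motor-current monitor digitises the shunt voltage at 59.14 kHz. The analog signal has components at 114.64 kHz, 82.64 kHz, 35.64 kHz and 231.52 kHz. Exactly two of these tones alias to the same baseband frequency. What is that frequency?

fs/2 = 29.57 kHz.
114.64 kHz mod fs = 55.5 kHz.
55.5 kHz > fs/2 = 29.57 kHz, folds to fs − 55.5 kHz = 3.64 kHz.
82.64 kHz mod fs = 23.5 kHz.
23.5 kHz ≤ fs/2 = 29.57 kHz, appears at 23.5 kHz.
35.64 kHz > fs/2 = 29.57 kHz, folds to fs − 35.64 kHz = 23.5 kHz.
231.52 kHz mod fs = 54.1 kHz.
54.1 kHz > fs/2 = 29.57 kHz, folds to fs − 54.1 kHz = 5.04 kHz.
35.64 kHz and 82.64 kHz both map to 23.5 kHz.

23.5 kHz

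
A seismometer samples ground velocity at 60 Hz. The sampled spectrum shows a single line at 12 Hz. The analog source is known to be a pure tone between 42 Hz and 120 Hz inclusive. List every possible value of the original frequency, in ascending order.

Frequencies that alias to 12 Hz are k·fs ± 12 Hz for integer k ≥ 0.
k=0: 12 Hz.
k=1: 48 Hz, 72 Hz.
k=2: 108 Hz, 132 Hz.
k=3: 168 Hz, 192 Hz.
Within [42 Hz, 120 Hz]: 48 Hz, 72 Hz, 108 Hz.

48 Hz, 72 Hz, 108 Hz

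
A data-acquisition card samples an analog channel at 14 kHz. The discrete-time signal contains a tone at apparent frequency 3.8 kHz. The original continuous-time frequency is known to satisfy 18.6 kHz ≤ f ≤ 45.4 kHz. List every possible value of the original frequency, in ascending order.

24.2 kHz, 31.8 kHz, 38.2 kHz

Frequencies that alias to 3.8 kHz are k·fs ± 3.8 kHz for integer k ≥ 0.
k=0: 3.8 kHz.
k=1: 10.2 kHz, 17.8 kHz.
k=2: 24.2 kHz, 31.8 kHz.
k=3: 38.2 kHz, 45.8 kHz.
k=4: 52.2 kHz, 59.8 kHz.
Within [18.6 kHz, 45.4 kHz]: 24.2 kHz, 31.8 kHz, 38.2 kHz.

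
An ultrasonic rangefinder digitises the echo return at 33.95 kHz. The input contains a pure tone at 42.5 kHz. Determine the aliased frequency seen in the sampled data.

42.5 kHz mod fs = 8.55 kHz.
8.55 kHz ≤ fs/2 = 16.975 kHz, appears at 8.55 kHz.

8.55 kHz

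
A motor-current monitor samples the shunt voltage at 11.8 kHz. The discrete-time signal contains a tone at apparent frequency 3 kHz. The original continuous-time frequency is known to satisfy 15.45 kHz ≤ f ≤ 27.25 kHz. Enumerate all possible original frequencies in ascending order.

Frequencies that alias to 3 kHz are k·fs ± 3 kHz for integer k ≥ 0.
k=0: 3 kHz.
k=1: 8.8 kHz, 14.8 kHz.
k=2: 20.6 kHz, 26.6 kHz.
k=3: 32.4 kHz, 38.4 kHz.
Within [15.45 kHz, 27.25 kHz]: 20.6 kHz, 26.6 kHz.

20.6 kHz, 26.6 kHz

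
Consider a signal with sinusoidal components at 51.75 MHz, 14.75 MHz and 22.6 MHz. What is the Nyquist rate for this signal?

103.5 MHz

Highest-frequency component: 51.75 MHz.
Nyquist rate = 2 × 51.75 MHz = 103.5 MHz.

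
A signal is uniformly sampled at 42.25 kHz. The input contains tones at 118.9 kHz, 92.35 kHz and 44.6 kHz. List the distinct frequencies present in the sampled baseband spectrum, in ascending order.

fs/2 = 21.125 kHz.
118.9 kHz mod fs = 34.4 kHz.
34.4 kHz > fs/2 = 21.125 kHz, folds to fs − 34.4 kHz = 7.85 kHz.
92.35 kHz mod fs = 7.85 kHz.
7.85 kHz ≤ fs/2 = 21.125 kHz, appears at 7.85 kHz.
44.6 kHz mod fs = 2.35 kHz.
2.35 kHz ≤ fs/2 = 21.125 kHz, appears at 2.35 kHz.
Distinct values: {2.35 kHz, 7.85 kHz}.

2.35 kHz, 7.85 kHz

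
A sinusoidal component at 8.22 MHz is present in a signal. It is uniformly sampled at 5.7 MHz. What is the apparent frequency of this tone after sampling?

8.22 MHz mod fs = 2.52 MHz.
2.52 MHz ≤ fs/2 = 2.85 MHz, appears at 2.52 MHz.

2.52 MHz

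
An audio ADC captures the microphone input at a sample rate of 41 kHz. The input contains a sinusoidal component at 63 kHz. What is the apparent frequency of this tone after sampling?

19 kHz

63 kHz mod fs = 22 kHz.
22 kHz > fs/2 = 20.5 kHz, folds to fs − 22 kHz = 19 kHz.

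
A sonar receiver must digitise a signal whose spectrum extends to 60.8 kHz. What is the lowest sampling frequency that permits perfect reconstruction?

121.6 kHz

Nyquist rate = 2 × 60.8 kHz = 121.6 kHz.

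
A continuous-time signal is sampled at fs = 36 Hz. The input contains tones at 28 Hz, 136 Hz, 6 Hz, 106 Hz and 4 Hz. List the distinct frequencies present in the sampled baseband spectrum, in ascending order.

fs/2 = 18 Hz.
28 Hz > fs/2 = 18 Hz, folds to fs − 28 Hz = 8 Hz.
136 Hz mod fs = 28 Hz.
28 Hz > fs/2 = 18 Hz, folds to fs − 28 Hz = 8 Hz.
6 Hz ≤ fs/2 = 18 Hz, passes unchanged.
106 Hz mod fs = 34 Hz.
34 Hz > fs/2 = 18 Hz, folds to fs − 34 Hz = 2 Hz.
4 Hz ≤ fs/2 = 18 Hz, passes unchanged.
Distinct values: {2 Hz, 4 Hz, 6 Hz, 8 Hz}.

2 Hz, 4 Hz, 6 Hz, 8 Hz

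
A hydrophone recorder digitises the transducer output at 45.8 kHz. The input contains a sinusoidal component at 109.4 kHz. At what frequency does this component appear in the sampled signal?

17.8 kHz

109.4 kHz mod fs = 17.8 kHz.
17.8 kHz ≤ fs/2 = 22.9 kHz, appears at 17.8 kHz.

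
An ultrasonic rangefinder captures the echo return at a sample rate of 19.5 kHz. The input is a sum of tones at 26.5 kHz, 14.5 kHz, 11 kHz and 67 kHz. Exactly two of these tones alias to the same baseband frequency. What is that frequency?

fs/2 = 9.75 kHz.
26.5 kHz mod fs = 7 kHz.
7 kHz ≤ fs/2 = 9.75 kHz, appears at 7 kHz.
14.5 kHz > fs/2 = 9.75 kHz, folds to fs − 14.5 kHz = 5 kHz.
11 kHz > fs/2 = 9.75 kHz, folds to fs − 11 kHz = 8.5 kHz.
67 kHz mod fs = 8.5 kHz.
8.5 kHz ≤ fs/2 = 9.75 kHz, appears at 8.5 kHz.
11 kHz and 67 kHz both map to 8.5 kHz.

8.5 kHz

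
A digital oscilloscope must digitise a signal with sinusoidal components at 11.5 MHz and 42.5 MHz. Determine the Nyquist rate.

85 MHz

Highest-frequency component: 42.5 MHz.
Nyquist rate = 2 × 42.5 MHz = 85 MHz.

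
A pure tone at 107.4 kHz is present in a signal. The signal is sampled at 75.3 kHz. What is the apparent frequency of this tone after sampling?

107.4 kHz mod fs = 32.1 kHz.
32.1 kHz ≤ fs/2 = 37.65 kHz, appears at 32.1 kHz.

32.1 kHz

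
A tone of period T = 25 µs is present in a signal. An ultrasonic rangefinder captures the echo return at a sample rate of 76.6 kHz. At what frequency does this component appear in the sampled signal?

T = 25 µs → f = 1/T = 40 kHz.
40 kHz > fs/2 = 38.3 kHz, folds to fs − 40 kHz = 36.6 kHz.

36.6 kHz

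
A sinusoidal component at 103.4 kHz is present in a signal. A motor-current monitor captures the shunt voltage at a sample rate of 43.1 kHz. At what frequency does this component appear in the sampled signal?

17.2 kHz

103.4 kHz mod fs = 17.2 kHz.
17.2 kHz ≤ fs/2 = 21.55 kHz, appears at 17.2 kHz.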